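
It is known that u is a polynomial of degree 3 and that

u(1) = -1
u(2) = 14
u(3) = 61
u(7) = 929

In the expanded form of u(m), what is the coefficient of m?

Write u(m) = am³ + bm² + cm + d; the 4 given values yield a linear system in the 4 coefficients.
Solving, u(m) = 3m³ - 2m² - 2.
The coefficient of m is 0.

0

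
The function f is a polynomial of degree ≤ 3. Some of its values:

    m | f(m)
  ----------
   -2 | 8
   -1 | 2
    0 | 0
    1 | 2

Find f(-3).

First differences: -6, -2, 2. Second differences: 4, 4.
Level-2 differences are constant, so f has degree 2.
Fitting a degree-2 polynomial gives f(m) = 2m².
Then f(-3) = 18.

18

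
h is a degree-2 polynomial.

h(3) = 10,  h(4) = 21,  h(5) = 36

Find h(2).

3

Write h(m) = am² + bm + c; the 3 given values yield a linear system in the 3 coefficients.
Solving, h(m) = 2m² - 3m + 1.
Then h(2) = 3.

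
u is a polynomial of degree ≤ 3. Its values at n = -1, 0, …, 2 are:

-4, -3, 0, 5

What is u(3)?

12

First differences: 1, 3, 5. Second differences: 2, 2.
Level-2 differences are constant, so u has degree 2.
Extending the table by one column gives the next first difference 7, so u(3) = 5 + 7 = 12.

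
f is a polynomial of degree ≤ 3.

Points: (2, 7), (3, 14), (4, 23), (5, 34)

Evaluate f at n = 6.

First differences: 7, 9, 11. Second differences: 2, 2.
Level-2 differences are constant, so f has degree 2.
Fitting a degree-2 polynomial gives f(n) = n² + 2n - 1.
Then f(6) = 47.

47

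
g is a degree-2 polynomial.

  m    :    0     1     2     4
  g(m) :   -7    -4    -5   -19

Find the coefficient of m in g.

Write g(m) = am² + bm + c; the 4 given values yield a linear system in the 3 coefficients.
Solving, g(m) = -2m² + 5m - 7.
The coefficient of m is 5.

5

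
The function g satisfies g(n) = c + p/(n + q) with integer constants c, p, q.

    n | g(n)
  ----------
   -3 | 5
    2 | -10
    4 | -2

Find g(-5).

4

(g(n) − c)(n + q) = p for each data point; the three points give a linear system in c and q, then p follows.
Solving: c = 2, q = -1, p = -12, so g(n) = 2 − 12/(n − 1).
Then g(-5) = 2 − 12/(-6) = 4.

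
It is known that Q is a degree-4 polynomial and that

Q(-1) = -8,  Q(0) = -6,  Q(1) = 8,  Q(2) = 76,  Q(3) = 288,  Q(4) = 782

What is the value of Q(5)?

Write Q(n) = an^4 + bn³ + cn² + dn + e; the 6 given values yield a linear system in the 5 coefficients.
Solving, Q(n) = 2n^4 + 3n³ + 4n² + 5n - 6.
Then Q(5) = 1744.

1744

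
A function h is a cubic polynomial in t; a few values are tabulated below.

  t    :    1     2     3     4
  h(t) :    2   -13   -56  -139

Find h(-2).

-1

Write h(t) = at³ + bt² + ct + d; the 4 given values yield a linear system in the 4 coefficients.
Solving, h(t) = -2t³ - 2t² + 5t + 1.
Then h(-2) = -1.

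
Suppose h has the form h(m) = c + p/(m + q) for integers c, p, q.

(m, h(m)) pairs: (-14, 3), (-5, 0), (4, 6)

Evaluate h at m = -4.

(h(m) − c)(m + q) = p for each data point; the three points give a linear system in c and q, then p follows.
Solving: c = 4, q = 2, p = 12, so h(m) = 4 + 12/(m + 2).
Then h(-4) = 4 + 12/(-2) = -2.

-2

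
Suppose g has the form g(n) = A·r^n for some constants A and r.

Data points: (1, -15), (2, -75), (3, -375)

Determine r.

Consecutive ratio: -75/(-15) = 5, and -375/(-75) = 5, so r = 5.
Then A·5^1 = -15 gives A = -3, and g(n) = -3·5^n.

5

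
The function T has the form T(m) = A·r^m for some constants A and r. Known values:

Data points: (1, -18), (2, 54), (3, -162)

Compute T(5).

Consecutive ratio: 54/(-18) = -3, and -162/54 = -3, so r = -3.
Then A·(-3)^1 = -18 gives A = 6, and T(m) = 6·(-3)^m.
T(5) = 6·(-3)^5 = -1458.

-1458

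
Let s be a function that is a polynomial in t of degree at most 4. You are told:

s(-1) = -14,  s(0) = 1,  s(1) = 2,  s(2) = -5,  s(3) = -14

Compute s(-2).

First differences: 15, 1, -7, -9. Second differences: -14, -8, -2. Third differences: 6, 6.
Level-3 differences are constant, so s has degree 3.
Fitting a degree-3 polynomial gives s(t) = t³ - 7t² + 7t + 1.
Then s(-2) = -49.

-49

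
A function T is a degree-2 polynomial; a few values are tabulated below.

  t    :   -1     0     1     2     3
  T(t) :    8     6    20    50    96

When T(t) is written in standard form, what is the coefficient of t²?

8

First differences: -2, 14, 30, 46. Second differences: 16, 16, 16.
Level-2 differences are constant, so T has degree 2.
Fitting a degree-2 polynomial gives T(t) = 8t² + 6t + 6.
The coefficient of t² is 8.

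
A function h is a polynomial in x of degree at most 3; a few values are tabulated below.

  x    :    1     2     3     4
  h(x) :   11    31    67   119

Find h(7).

First differences: 20, 36, 52. Second differences: 16, 16.
Level-2 differences are constant, so h has degree 2.
Fitting a degree-2 polynomial gives h(x) = 8x² - 4x + 7.
Then h(7) = 371.

371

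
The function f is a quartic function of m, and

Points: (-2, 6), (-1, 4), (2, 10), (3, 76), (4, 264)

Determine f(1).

Write f(m) = am^4 + bm³ + cm² + dm + e; the 5 given values yield a linear system in the 5 coefficients.
Solving, f(m) = m^4 + m³ - 3m² - 3m + 4.
Then f(1) = 0.

0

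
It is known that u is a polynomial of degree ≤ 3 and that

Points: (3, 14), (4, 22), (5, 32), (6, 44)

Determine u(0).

2

Write u(x) = ax³ + bx² + cx + d; the 4 given values yield a linear system in the 4 coefficients.
Solving, the leading coefficient vanishes, and u(x) = x² + x + 2.
Then u(0) = 2.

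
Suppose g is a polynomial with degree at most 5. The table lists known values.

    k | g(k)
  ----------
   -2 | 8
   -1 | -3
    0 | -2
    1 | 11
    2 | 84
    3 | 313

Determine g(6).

3616

First differences: -11, 1, 13, 73, 229. Second differences: 12, 12, 60, 156. Third differences: 0, 48, 96. Fourth differences: 48, 48.
Level-4 differences are constant, so g has degree 4.
Fitting a degree-4 polynomial gives g(k) = 2k^4 + 4k³ + 4k² + 3k - 2.
Then g(6) = 3616.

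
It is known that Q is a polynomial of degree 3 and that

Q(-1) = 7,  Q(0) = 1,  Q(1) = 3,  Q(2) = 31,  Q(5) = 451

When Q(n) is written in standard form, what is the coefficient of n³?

Write Q(n) = an³ + bn² + cn + d; the 5 given values yield a linear system in the 4 coefficients.
Solving, Q(n) = 3n³ + 4n² - 5n + 1.
The coefficient of n³ is 3.

3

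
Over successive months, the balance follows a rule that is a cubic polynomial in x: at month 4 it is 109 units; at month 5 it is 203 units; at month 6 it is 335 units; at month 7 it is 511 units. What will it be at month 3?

47

Write the value at x as g(x).
Write g(x) = ax³ + bx² + cx + d; the 4 given values yield a linear system in the 4 coefficients.
Solving, g(x) = x³ + 4x² - 3x - 7.
Then g(3) = 47.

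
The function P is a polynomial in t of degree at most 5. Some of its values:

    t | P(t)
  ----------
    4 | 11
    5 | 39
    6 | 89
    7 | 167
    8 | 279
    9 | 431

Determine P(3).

-1

First differences: 28, 50, 78, 112, 152. Second differences: 22, 28, 34, 40. Third differences: 6, 6, 6.
Level-3 differences are constant, so P has degree 3.
Fitting a degree-3 polynomial gives P(t) = t³ - 4t² + 3t - 1.
Then P(3) = -1.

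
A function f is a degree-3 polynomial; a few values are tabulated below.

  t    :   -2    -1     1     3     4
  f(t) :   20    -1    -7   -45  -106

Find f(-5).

Write f(t) = at³ + bt² + ct + d; the 5 given values yield a linear system in the 4 coefficients.
Solving, f(t) = -2t³ + 2t² - t - 6.
Then f(-5) = 299.

299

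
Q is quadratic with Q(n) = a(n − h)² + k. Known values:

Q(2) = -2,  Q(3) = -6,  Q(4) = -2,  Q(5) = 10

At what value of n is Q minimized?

First differences -4, 4, 12; second difference 8 = 2a, so a = 4.
Expanding, the n-coefficient is −2ah = -8h; matching it to the data gives h = 3, and then k = -6.
So Q(n) = 4(n − 3)² − 6.
Hence h = 3.

3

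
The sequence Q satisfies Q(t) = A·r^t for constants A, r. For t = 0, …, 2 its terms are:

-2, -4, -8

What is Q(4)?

Consecutive ratio: -4/(-2) = 2, and -8/(-4) = 2, so r = 2.
Then A·2^0 = -2 gives A = -2, and Q(t) = -2·2^t.
Q(4) = -2·2^4 = -32.

-32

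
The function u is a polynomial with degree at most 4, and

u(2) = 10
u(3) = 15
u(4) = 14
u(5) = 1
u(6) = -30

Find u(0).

6

Write u(t) = at^4 + bt³ + ct² + dt + e; the 5 given values yield a linear system in the 5 coefficients.
Solving, the leading coefficient vanishes, and u(t) = -t³ + 6t² - 6t + 6.
Then u(0) = 6.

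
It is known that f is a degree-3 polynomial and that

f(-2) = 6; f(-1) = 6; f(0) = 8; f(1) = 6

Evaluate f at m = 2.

-6

Write f(m) = am³ + bm² + cm + d; the 4 given values yield a linear system in the 4 coefficients.
Solving, f(m) = -m³ - 2m² + m + 8.
Then f(2) = -6.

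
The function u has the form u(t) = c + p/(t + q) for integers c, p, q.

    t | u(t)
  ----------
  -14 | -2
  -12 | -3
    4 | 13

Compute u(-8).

(u(t) − c)(t + q) = p for each data point; the three points give a linear system in c and q, then p follows.
Solving: c = 3, q = 2, p = 60, so u(t) = 3 + 60/(t + 2).
Then u(-8) = 3 + 60/(-6) = -7.

-7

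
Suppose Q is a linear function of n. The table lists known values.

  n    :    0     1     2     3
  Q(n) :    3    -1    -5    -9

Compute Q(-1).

7

Write Q(n) = an + b; the 4 given values yield a linear system in the 2 coefficients.
Solving, Q(n) = -4n + 3.
Then Q(-1) = 7.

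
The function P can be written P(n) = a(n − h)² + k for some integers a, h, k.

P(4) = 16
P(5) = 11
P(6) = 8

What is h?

7

First differences -5, -3; second difference 2 = 2a, so a = 1.
Expanding, the n-coefficient is −2ah = -2h; matching it to the data gives h = 7, and then k = 7.
So P(n) = 1(n − 7)² + 7.
Hence h = 7.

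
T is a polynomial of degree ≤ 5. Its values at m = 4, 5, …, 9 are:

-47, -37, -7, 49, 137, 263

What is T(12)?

929

First differences: 10, 30, 56, 88, 126. Second differences: 20, 26, 32, 38. Third differences: 6, 6, 6.
Level-3 differences are constant, so T has degree 3.
Fitting a degree-3 polynomial gives T(m) = m³ - 5m² - 6m - 7.
Then T(12) = 929.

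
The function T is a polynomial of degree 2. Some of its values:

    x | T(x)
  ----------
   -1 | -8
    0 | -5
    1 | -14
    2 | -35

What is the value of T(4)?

-113

First differences: 3, -9, -21. Second differences: -12, -12.
Level-2 differences are constant, so T has degree 2.
Fitting a degree-2 polynomial gives T(x) = -6x² - 3x - 5.
Then T(4) = -113.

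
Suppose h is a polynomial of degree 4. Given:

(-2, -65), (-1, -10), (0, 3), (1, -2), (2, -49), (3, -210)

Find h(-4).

-637

First differences: 55, 13, -5, -47, -161. Second differences: -42, -18, -42, -114. Third differences: 24, -24, -72. Fourth differences: -48, -48.
Level-4 differences are constant, so h has degree 4.
Fitting a degree-4 polynomial gives h(k) = -2k^4 - 7k² + 4k + 3.
Then h(-4) = -637.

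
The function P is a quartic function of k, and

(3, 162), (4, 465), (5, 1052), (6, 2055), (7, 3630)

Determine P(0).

-3

Write P(k) = ak^4 + bk³ + ck² + dk + e; the 5 given values yield a linear system in the 5 coefficients.
Solving, P(k) = k^4 + 4k³ - 3k² + k - 3.
Then P(0) = -3.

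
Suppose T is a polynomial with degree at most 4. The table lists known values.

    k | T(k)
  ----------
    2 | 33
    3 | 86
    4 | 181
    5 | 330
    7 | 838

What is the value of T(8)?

1221

Write T(k) = ak^4 + bk³ + ck² + dk + e; the 5 given values yield a linear system in the 5 coefficients.
Solving, the leading coefficient vanishes, and T(k) = 2k³ + 3k² + 5.
Then T(8) = 1221.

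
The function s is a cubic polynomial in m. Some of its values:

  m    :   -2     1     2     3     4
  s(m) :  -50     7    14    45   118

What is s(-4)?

Write s(m) = am³ + bm² + cm + d; the 5 given values yield a linear system in the 4 coefficients.
Solving, s(m) = 3m³ - 6m² + 4m + 6.
Then s(-4) = -298.

-298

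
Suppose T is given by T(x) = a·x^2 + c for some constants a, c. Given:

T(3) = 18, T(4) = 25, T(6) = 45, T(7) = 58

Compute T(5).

From T(3) = 18 and T(4) = 25: 9a + c = 18 and 16a + c = 25.
Subtracting: 7a = 7, so a = 1; then c = 18 − 1·9 = 9.
So T(x) = 1x² + 9, and T(5) = 34.

34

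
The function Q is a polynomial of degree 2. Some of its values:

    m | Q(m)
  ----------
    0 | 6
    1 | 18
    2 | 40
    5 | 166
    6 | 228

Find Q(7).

Write Q(m) = am² + bm + c; the 5 given values yield a linear system in the 3 coefficients.
Solving, Q(m) = 5m² + 7m + 6.
Then Q(7) = 300.

300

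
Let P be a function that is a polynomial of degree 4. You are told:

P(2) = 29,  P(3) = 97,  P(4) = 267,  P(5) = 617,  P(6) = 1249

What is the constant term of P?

Write P(m) = am^4 + bm³ + cm² + dm + e; the 5 given values yield a linear system in the 5 coefficients.
Solving, P(m) = m^4 - m³ + 5m² - 3m + 7.
The constant term is P(0) = 7.

7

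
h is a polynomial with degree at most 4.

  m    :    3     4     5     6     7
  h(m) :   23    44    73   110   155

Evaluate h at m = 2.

Write h(m) = am^4 + bm³ + cm² + dm + e; the 5 given values yield a linear system in the 5 coefficients.
Solving, the top 2 coefficients vanish, and h(m) = 4m² - 7m + 8.
Then h(2) = 10.

10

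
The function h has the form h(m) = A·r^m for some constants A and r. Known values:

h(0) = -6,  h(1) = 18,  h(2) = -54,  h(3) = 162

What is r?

-3

Consecutive ratio: 18/(-6) = -3, and -54/18 = -3, so r = -3.
Then A·(-3)^0 = -6 gives A = -6, and h(m) = -6·(-3)^m.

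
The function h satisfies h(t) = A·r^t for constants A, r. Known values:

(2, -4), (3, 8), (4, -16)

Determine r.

-2

Consecutive ratio: 8/(-4) = -2, and -16/8 = -2, so r = -2.
Then A·(-2)^2 = -4 gives A = -1, and h(t) = -1·(-2)^t.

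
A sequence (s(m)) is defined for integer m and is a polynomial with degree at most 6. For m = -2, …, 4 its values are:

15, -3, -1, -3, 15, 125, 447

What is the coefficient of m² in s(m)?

-4

First differences: -18, 2, -2, 18, 110, 322. Second differences: 20, -4, 20, 92, 212. Third differences: -24, 24, 72, 120. Fourth differences: 48, 48, 48.
Level-4 differences are constant, so s has degree 4.
Fitting a degree-4 polynomial gives s(m) = 2m^4 - 4m² - 1.
The coefficient of m² is -4.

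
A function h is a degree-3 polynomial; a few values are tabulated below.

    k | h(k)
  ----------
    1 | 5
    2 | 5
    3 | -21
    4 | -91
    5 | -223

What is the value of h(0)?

First differences: 0, -26, -70, -132. Second differences: -26, -44, -62. Third differences: -18, -18.
Level-3 differences are constant, so h has degree 3.
Fitting a degree-3 polynomial gives h(k) = -3k³ + 5k² + 6k - 3.
Then h(0) = -3.

-3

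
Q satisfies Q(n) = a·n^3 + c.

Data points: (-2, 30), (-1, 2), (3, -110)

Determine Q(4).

-258

From Q(-2) = 30 and Q(-1) = 2: -8a + c = 30 and -1a + c = 2.
Subtracting: 7a = -28, so a = -4; then c = 30 − (-4)·(-8) = -2.
So Q(n) = -4n³ − 2, and Q(4) = -258.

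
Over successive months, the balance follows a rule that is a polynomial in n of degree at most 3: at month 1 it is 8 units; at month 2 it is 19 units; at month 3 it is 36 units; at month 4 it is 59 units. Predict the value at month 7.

Write the value at n as s(n).
Write s(n) = an³ + bn² + cn + d; the 4 given values yield a linear system in the 4 coefficients.
Solving, the leading coefficient vanishes, and s(n) = 3n² + 2n + 3.
Then s(7) = 164.

164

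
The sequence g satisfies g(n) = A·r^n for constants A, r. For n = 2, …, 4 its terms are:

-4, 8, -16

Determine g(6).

Consecutive ratio: 8/(-4) = -2, and -16/8 = -2, so r = -2.
Then A·(-2)^2 = -4 gives A = -1, and g(n) = -1·(-2)^n.
g(6) = -1·(-2)^6 = -64.

-64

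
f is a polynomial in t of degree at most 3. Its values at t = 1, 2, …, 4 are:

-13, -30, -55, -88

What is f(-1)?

First differences: -17, -25, -33. Second differences: -8, -8.
Level-2 differences are constant, so f has degree 2.
Fitting a degree-2 polynomial gives f(t) = -4t² - 5t - 4.
Then f(-1) = -3.

-3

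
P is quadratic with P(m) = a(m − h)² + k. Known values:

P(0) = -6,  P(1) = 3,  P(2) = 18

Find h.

First differences 9, 15; second difference 6 = 2a, so a = 3.
Expanding, the m-coefficient is −2ah = -6h; matching it to the data gives h = -1, and then k = -9.
So P(m) = 3(m + 1)² − 9.
Hence h = -1.

-1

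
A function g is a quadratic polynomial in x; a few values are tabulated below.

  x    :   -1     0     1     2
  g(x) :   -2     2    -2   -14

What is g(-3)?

First differences: 4, -4, -12. Second differences: -8, -8.
Level-2 differences are constant, so g has degree 2.
Fitting a degree-2 polynomial gives g(x) = -4x² + 2.
Then g(-3) = -34.

-34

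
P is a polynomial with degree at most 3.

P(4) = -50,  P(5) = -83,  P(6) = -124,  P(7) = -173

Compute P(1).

1

Write P(n) = an³ + bn² + cn + d; the 4 given values yield a linear system in the 4 coefficients.
Solving, the leading coefficient vanishes, and P(n) = -4n² + 3n + 2.
Then P(1) = 1.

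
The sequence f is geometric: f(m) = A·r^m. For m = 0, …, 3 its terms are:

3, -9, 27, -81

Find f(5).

Consecutive ratio: -9/3 = -3, and 27/(-9) = -3, so r = -3.
Then A·(-3)^0 = 3 gives A = 3, and f(m) = 3·(-3)^m.
f(5) = 3·(-3)^5 = -729.

-729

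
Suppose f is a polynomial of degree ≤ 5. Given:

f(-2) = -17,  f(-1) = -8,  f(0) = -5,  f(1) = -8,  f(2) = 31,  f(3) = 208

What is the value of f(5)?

1600

Write f(t) = at^5 + bt^4 + ct³ + dt² + et + p; the 6 given values yield a linear system in the 6 coefficients.
Solving, the leading coefficient vanishes, and f(t) = 2t^4 + 4t³ - 5t² - 4t - 5.
Then f(5) = 1600.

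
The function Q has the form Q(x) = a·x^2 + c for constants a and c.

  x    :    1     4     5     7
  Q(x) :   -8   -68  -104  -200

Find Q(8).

-260

From Q(1) = -8 and Q(4) = -68: 1a + c = -8 and 16a + c = -68.
Subtracting: 15a = -60, so a = -4; then c = -8 − (-4)·1 = -4.
So Q(x) = -4x² − 4, and Q(8) = -260.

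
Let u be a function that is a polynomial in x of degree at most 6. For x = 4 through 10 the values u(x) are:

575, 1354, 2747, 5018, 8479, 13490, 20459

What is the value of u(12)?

First differences: 779, 1393, 2271, 3461, 5011, 6969. Second differences: 614, 878, 1190, 1550, 1958. Third differences: 264, 312, 360, 408. Fourth differences: 48, 48, 48.
Level-4 differences are constant, so u has degree 4.
Fitting a degree-4 polynomial gives u(x) = 2x^4 + 5x² - 4x - 1.
Then u(12) = 42143.

42143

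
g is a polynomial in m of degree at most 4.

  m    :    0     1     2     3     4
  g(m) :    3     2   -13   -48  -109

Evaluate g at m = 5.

-202

First differences: -1, -15, -35, -61. Second differences: -14, -20, -26. Third differences: -6, -6.
Level-3 differences are constant, so g has degree 3.
Fitting a degree-3 polynomial gives g(m) = -m³ - 4m² + 4m + 3.
Then g(5) = -202.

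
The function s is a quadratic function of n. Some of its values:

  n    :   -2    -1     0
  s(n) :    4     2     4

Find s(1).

10

Write s(n) = an² + bn + c; the 3 given values yield a linear system in the 3 coefficients.
Solving, s(n) = 2n² + 4n + 4.
Then s(1) = 10.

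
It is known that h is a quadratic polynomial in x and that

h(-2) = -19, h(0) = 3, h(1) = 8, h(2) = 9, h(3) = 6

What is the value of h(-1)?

Write h(x) = ax² + bx + c; the 5 given values yield a linear system in the 3 coefficients.
Solving, h(x) = -2x² + 7x + 3.
Then h(-1) = -6.

-6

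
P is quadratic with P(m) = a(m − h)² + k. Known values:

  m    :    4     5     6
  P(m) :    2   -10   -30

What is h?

3

First differences -12, -20; second difference -8 = 2a, so a = -4.
Expanding, the m-coefficient is −2ah = 8h; matching it to the data gives h = 3, and then k = 6.
So P(m) = -4(m − 3)² + 6.
Hence h = 3.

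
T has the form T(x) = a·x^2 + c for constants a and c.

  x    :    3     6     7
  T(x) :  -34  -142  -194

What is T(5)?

From T(3) = -34 and T(6) = -142: 9a + c = -34 and 36a + c = -142.
Subtracting: 27a = -108, so a = -4; then c = -34 − (-4)·9 = 2.
So T(x) = -4x² + 2, and T(5) = -98.

-98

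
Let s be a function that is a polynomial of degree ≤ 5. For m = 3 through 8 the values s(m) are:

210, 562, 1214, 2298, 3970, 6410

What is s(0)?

-6

First differences: 352, 652, 1084, 1672, 2440. Second differences: 300, 432, 588, 768. Third differences: 132, 156, 180. Fourth differences: 24, 24.
Level-4 differences are constant, so s has degree 4.
Fitting a degree-4 polynomial gives s(m) = m^4 + 4m³ + 5m² - 6m - 6.
Then s(0) = -6.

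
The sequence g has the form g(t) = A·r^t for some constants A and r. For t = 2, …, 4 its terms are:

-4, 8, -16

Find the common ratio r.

Consecutive ratio: 8/(-4) = -2, and -16/8 = -2, so r = -2.
Then A·(-2)^2 = -4 gives A = -1, and g(t) = -1·(-2)^t.

-2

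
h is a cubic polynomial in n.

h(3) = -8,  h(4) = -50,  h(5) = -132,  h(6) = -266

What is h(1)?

Write h(n) = an³ + bn² + cn + d; the 4 given values yield a linear system in the 4 coefficients.
Solving, h(n) = -2n³ + 4n² + 4n - 2.
Then h(1) = 4.

4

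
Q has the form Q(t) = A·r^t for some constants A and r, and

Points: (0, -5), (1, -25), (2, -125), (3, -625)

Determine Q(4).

-3125

Consecutive ratio: -25/(-5) = 5, and -125/(-25) = 5, so r = 5.
Then A·5^0 = -5 gives A = -5, and Q(t) = -5·5^t.
Q(4) = -5·5^4 = -3125.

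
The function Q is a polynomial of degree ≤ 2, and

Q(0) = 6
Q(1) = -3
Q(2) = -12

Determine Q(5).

-39

Write Q(n) = an² + bn + c; the 3 given values yield a linear system in the 3 coefficients.
Solving, the leading coefficient vanishes, and Q(n) = -9n + 6.
Then Q(5) = -39.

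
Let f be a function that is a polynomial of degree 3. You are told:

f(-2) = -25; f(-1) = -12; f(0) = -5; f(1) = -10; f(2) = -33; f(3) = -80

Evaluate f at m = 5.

-270

Write f(m) = am³ + bm² + cm + d; the 6 given values yield a linear system in the 4 coefficients.
Solving, f(m) = -m³ - 6m² + 2m - 5.
Then f(5) = -270.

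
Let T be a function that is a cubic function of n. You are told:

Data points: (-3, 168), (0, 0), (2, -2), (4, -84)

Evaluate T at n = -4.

340

Write T(n) = an³ + bn² + cn + d; the 4 given values yield a linear system in the 4 coefficients.
Solving, T(n) = -3n³ + 8n² - 5n.
Then T(-4) = 340.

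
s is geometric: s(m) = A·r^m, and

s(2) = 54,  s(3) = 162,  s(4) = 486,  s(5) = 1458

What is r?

3

Consecutive ratio: 162/54 = 3, and 486/162 = 3, so r = 3.
Then A·3^2 = 54 gives A = 6, and s(m) = 6·3^m.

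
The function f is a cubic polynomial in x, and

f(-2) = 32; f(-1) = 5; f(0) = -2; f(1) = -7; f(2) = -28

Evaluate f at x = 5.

First differences: -27, -7, -5, -21. Second differences: 20, 2, -16. Third differences: -18, -18.
Level-3 differences are constant, so f has degree 3.
Fitting a degree-3 polynomial gives f(x) = -3x³ + x² - 3x - 2.
Then f(5) = -367.

-367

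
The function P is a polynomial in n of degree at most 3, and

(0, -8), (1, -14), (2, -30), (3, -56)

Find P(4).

First differences: -6, -16, -26. Second differences: -10, -10.
Level-2 differences are constant, so P has degree 2.
Fitting a degree-2 polynomial gives P(n) = -5n² - n - 8.
Then P(4) = -92.

-92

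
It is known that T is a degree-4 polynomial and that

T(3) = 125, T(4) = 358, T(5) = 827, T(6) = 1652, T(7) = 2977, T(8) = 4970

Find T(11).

16997

First differences: 233, 469, 825, 1325, 1993. Second differences: 236, 356, 500, 668. Third differences: 120, 144, 168. Fourth differences: 24, 24.
Level-4 differences are constant, so T has degree 4.
Fitting a degree-4 polynomial gives T(n) = n^4 + 2n³ - 3n² + 5n + 2.
Then T(11) = 16997.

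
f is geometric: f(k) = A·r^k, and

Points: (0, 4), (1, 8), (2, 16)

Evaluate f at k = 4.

Consecutive ratio: 8/4 = 2, and 16/8 = 2, so r = 2.
Then A·2^0 = 4 gives A = 4, and f(k) = 4·2^k.
f(4) = 4·2^4 = 64.

64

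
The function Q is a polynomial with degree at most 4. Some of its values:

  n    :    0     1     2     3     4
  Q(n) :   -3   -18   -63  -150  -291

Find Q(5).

-498

First differences: -15, -45, -87, -141. Second differences: -30, -42, -54. Third differences: -12, -12.
Level-3 differences are constant, so Q has degree 3.
Fitting a degree-3 polynomial gives Q(n) = -2n³ - 9n² - 4n - 3.
Then Q(5) = -498.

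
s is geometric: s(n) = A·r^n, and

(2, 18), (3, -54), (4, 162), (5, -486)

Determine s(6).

1458

Consecutive ratio: -54/18 = -3, and 162/(-54) = -3, so r = -3.
Then A·(-3)^2 = 18 gives A = 2, and s(n) = 2·(-3)^n.
s(6) = 2·(-3)^6 = 1458.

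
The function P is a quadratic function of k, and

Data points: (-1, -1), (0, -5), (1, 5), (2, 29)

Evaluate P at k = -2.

17

First differences: -4, 10, 24. Second differences: 14, 14.
Level-2 differences are constant, so P has degree 2.
Fitting a degree-2 polynomial gives P(k) = 7k² + 3k - 5.
Then P(-2) = 17.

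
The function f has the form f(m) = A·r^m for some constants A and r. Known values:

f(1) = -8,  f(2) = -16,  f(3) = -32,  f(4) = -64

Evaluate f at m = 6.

-256

Consecutive ratio: -16/(-8) = 2, and -32/(-16) = 2, so r = 2.
Then A·2^1 = -8 gives A = -4, and f(m) = -4·2^m.
f(6) = -4·2^6 = -256.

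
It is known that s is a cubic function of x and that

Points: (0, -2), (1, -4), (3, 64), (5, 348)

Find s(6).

616

Write s(x) = ax³ + bx² + cx + d; the 4 given values yield a linear system in the 4 coefficients.
Solving, s(x) = 3x³ - 5x - 2.
Then s(6) = 616.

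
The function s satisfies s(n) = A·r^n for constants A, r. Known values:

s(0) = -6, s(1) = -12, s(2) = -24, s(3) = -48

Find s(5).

-192

Consecutive ratio: -12/(-6) = 2, and -24/(-12) = 2, so r = 2.
Then A·2^0 = -6 gives A = -6, and s(n) = -6·2^n.
s(5) = -6·2^5 = -192.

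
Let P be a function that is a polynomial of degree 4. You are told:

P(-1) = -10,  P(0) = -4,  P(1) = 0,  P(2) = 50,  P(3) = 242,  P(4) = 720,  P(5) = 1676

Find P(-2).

-18

Write P(m) = am^4 + bm³ + cm² + dm + e; the 7 given values yield a linear system in the 5 coefficients.
Solving, P(m) = 2m^4 + 4m³ - 3m² + m - 4.
Then P(-2) = -18.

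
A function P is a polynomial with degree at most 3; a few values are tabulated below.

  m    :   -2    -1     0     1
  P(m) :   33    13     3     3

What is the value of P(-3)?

Write P(m) = am³ + bm² + cm + d; the 4 given values yield a linear system in the 4 coefficients.
Solving, the leading coefficient vanishes, and P(m) = 5m² - 5m + 3.
Then P(-3) = 63.

63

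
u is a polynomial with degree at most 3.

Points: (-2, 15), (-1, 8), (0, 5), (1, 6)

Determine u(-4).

41

First differences: -7, -3, 1. Second differences: 4, 4.
Level-2 differences are constant, so u has degree 2.
Fitting a degree-2 polynomial gives u(n) = 2n² - n + 5.
Then u(-4) = 41.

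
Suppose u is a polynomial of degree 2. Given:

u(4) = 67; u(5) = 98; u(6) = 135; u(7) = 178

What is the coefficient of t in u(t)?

First differences: 31, 37, 43. Second differences: 6, 6.
Level-2 differences are constant, so u has degree 2.
Fitting a degree-2 polynomial gives u(t) = 3t² + 4t + 3.
The coefficient of t is 4.

4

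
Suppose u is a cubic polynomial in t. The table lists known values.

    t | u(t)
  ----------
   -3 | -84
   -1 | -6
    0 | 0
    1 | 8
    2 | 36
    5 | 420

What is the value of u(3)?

Write u(t) = at³ + bt² + ct + d; the 6 given values yield a linear system in the 4 coefficients.
Solving, u(t) = 3t³ + t² + 4t.
Then u(3) = 102.

102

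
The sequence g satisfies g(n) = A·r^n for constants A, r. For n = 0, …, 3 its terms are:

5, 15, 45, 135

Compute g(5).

Consecutive ratio: 15/5 = 3, and 45/15 = 3, so r = 3.
Then A·3^0 = 5 gives A = 5, and g(n) = 5·3^n.
g(5) = 5·3^5 = 1215.

1215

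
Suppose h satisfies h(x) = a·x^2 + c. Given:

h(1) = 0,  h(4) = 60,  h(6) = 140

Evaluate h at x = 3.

32

From h(1) = 0 and h(4) = 60: 1a + c = 0 and 16a + c = 60.
Subtracting: 15a = 60, so a = 4; then c = 0 − 4·1 = -4.
So h(x) = 4x² − 4, and h(3) = 32.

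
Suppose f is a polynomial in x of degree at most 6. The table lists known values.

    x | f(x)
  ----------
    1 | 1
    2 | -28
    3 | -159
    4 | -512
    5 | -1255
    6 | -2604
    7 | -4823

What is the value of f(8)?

-8224

First differences: -29, -131, -353, -743, -1349, -2219. Second differences: -102, -222, -390, -606, -870. Third differences: -120, -168, -216, -264. Fourth differences: -48, -48, -48.
Level-4 differences are constant, so f has degree 4.
Fitting a degree-4 polynomial gives f(x) = -2x^4 - x² + 4x.
Then f(8) = -8224.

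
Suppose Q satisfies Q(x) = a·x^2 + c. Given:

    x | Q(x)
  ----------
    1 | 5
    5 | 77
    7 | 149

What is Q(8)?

194

From Q(1) = 5 and Q(5) = 77: 1a + c = 5 and 25a + c = 77.
Subtracting: 24a = 72, so a = 3; then c = 5 − 3·1 = 2.
So Q(x) = 3x² + 2, and Q(8) = 194.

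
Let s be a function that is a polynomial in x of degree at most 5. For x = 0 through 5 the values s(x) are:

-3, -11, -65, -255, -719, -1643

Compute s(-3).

-75

First differences: -8, -54, -190, -464, -924. Second differences: -46, -136, -274, -460. Third differences: -90, -138, -186. Fourth differences: -48, -48.
Level-4 differences are constant, so s has degree 4.
Fitting a degree-4 polynomial gives s(x) = -2x^4 - 3x³ - 3x - 3.
Then s(-3) = -75.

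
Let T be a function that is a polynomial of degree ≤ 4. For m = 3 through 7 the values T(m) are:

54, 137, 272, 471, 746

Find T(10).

Write T(m) = am^4 + bm³ + cm² + dm + e; the 5 given values yield a linear system in the 5 coefficients.
Solving, the leading coefficient vanishes, and T(m) = 2m³ + 2m² - 5m - 3.
Then T(10) = 2147.

2147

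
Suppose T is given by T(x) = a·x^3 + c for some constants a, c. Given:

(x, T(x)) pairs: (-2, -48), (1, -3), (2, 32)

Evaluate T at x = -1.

From T(-2) = -48 and T(1) = -3: -8a + c = -48 and 1a + c = -3.
Subtracting: 9a = 45, so a = 5; then c = -48 − 5·(-8) = -8.
So T(x) = 5x³ − 8, and T(-1) = -13.

-13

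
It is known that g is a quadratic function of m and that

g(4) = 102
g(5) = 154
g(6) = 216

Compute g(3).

60

Write g(m) = am² + bm + c; the 3 given values yield a linear system in the 3 coefficients.
Solving, g(m) = 5m² + 7m - 6.
Then g(3) = 60.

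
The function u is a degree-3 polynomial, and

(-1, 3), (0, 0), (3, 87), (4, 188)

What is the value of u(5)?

Write u(n) = an³ + bn² + cn + d; the 4 given values yield a linear system in the 4 coefficients.
Solving, u(n) = 2n³ + 4n² - n.
Then u(5) = 345.

345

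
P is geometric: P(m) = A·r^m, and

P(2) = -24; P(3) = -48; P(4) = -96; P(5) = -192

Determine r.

2

Consecutive ratio: -48/(-24) = 2, and -96/(-48) = 2, so r = 2.
Then A·2^2 = -24 gives A = -6, and P(m) = -6·2^m.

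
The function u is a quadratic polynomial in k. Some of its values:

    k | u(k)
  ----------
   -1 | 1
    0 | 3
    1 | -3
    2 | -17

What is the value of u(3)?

-39

Write u(k) = ak² + bk + c; the 4 given values yield a linear system in the 3 coefficients.
Solving, u(k) = -4k² - 2k + 3.
Then u(3) = -39.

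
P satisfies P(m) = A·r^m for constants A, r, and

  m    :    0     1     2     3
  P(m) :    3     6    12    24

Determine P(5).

96

Consecutive ratio: 6/3 = 2, and 12/6 = 2, so r = 2.
Then A·2^0 = 3 gives A = 3, and P(m) = 3·2^m.
P(5) = 3·2^5 = 96.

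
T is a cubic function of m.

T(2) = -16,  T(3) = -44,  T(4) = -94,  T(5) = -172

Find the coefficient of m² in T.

Write T(m) = am³ + bm² + cm + d; the 4 given values yield a linear system in the 4 coefficients.
Solving, T(m) = -m³ - 2m² + m - 2.
The coefficient of m² is -2.

-2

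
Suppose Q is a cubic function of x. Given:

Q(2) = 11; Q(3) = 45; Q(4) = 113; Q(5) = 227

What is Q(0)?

-3

Write Q(x) = ax³ + bx² + cx + d; the 4 given values yield a linear system in the 4 coefficients.
Solving, Q(x) = 2x³ - x² + x - 3.
The constant term is Q(0) = -3.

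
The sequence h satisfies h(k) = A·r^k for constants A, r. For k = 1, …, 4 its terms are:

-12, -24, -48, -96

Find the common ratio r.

2

Consecutive ratio: -24/(-12) = 2, and -48/(-24) = 2, so r = 2.
Then A·2^1 = -12 gives A = -6, and h(k) = -6·2^k.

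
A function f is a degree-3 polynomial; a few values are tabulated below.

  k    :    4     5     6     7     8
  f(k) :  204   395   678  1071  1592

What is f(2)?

26

First differences: 191, 283, 393, 521. Second differences: 92, 110, 128. Third differences: 18, 18.
Level-3 differences are constant, so f has degree 3.
Fitting a degree-3 polynomial gives f(k) = 3k³ + k² - k.
Then f(2) = 26.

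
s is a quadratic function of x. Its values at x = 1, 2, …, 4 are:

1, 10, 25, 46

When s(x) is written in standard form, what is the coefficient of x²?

3

Write s(x) = ax² + bx + c; the 4 given values yield a linear system in the 3 coefficients.
Solving, s(x) = 3x² - 2.
The coefficient of x² is 3.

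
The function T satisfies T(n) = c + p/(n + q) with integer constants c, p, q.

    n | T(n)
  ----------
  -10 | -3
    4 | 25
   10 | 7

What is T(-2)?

(T(n) − c)(n + q) = p for each data point; the three points give a linear system in c and q, then p follows.
Solving: c = 1, q = -2, p = 48, so T(n) = 1 + 48/(n − 2).
Then T(-2) = 1 + 48/(-4) = -11.

-11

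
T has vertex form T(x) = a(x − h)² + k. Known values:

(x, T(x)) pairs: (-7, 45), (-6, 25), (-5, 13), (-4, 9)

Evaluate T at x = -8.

First differences -20, -12, -4; second difference 8 = 2a, so a = 4.
Expanding, the x-coefficient is −2ah = -8h; matching it to the data gives h = -4, and then k = 9.
So T(x) = 4(x + 4)² + 9.
T(-8) = 4·(-4)² + 9 = 73.

73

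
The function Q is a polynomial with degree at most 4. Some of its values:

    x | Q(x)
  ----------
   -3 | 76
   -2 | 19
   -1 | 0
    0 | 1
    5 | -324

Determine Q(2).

-9

Write Q(x) = ax^4 + bx³ + cx² + dx + e; the 5 given values yield a linear system in the 5 coefficients.
Solving, the leading coefficient vanishes, and Q(x) = -3x³ + x² + 5x + 1.
Then Q(2) = -9.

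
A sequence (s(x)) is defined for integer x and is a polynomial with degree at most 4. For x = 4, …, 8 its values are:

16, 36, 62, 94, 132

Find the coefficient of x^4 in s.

0

First differences: 20, 26, 32, 38. Second differences: 6, 6, 6.
Level-2 differences are constant, so s has degree 2.
Fitting a degree-2 polynomial gives s(x) = 3x² - 7x - 4.
The coefficient of x^4 is 0.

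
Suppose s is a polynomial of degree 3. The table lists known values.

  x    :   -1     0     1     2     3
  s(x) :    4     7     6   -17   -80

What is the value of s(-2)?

15

First differences: 3, -1, -23, -63. Second differences: -4, -22, -40. Third differences: -18, -18.
Level-3 differences are constant, so s has degree 3.
Fitting a degree-3 polynomial gives s(x) = -3x³ - 2x² + 4x + 7.
Then s(-2) = 15.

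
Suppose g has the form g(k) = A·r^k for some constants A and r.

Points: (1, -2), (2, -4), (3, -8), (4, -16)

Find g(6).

-64

Consecutive ratio: -4/(-2) = 2, and -8/(-4) = 2, so r = 2.
Then A·2^1 = -2 gives A = -1, and g(k) = -1·2^k.
g(6) = -1·2^6 = -64.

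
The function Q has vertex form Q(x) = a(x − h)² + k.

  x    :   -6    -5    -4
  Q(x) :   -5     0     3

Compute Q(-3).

4

First differences 5, 3; second difference -2 = 2a, so a = -1.
Expanding, the x-coefficient is −2ah = 2h; matching it to the data gives h = -3, and then k = 4.
So Q(x) = -1(x + 3)² + 4.
Q(-3) = -1·0² + 4 = 4.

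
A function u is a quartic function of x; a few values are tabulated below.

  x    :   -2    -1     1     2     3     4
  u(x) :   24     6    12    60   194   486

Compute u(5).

1032

Write u(x) = ax^4 + bx³ + cx² + dx + e; the 6 given values yield a linear system in the 5 coefficients.
Solving, u(x) = x^4 + 2x³ + 6x² + x + 2.
Then u(5) = 1032.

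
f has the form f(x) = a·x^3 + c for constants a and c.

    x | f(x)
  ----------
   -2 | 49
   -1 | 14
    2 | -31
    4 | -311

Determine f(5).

From f(-2) = 49 and f(-1) = 14: -8a + c = 49 and -1a + c = 14.
Subtracting: 7a = -35, so a = -5; then c = 49 − (-5)·(-8) = 9.
So f(x) = -5x³ + 9, and f(5) = -616.

-616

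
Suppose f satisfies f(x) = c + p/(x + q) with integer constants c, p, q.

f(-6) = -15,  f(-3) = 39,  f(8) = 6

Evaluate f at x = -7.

(f(x) − c)(x + q) = p for each data point; the three points give a linear system in c and q, then p follows.
Solving: c = 3, q = 4, p = 36, so f(x) = 3 + 36/(x + 4).
Then f(-7) = 3 + 36/(-3) = -9.

-9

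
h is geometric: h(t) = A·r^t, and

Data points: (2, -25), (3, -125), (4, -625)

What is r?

Consecutive ratio: -125/(-25) = 5, and -625/(-125) = 5, so r = 5.
Then A·5^2 = -25 gives A = -1, and h(t) = -1·5^t.

5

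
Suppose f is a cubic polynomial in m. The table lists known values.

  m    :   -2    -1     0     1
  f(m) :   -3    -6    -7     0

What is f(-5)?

-42

Write f(m) = am³ + bm² + cm + d; the 4 given values yield a linear system in the 4 coefficients.
Solving, f(m) = m³ + 4m² + 2m - 7.
Then f(-5) = -42.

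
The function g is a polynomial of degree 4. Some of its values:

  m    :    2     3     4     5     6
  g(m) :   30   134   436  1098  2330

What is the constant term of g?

8

Write g(m) = am^4 + bm³ + cm² + dm + e; the 5 given values yield a linear system in the 5 coefficients.
Solving, g(m) = 2m^4 - m³ - 2m² + 3m + 8.
The constant term is g(0) = 8.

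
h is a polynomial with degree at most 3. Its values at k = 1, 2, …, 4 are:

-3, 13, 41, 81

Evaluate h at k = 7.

First differences: 16, 28, 40. Second differences: 12, 12.
Level-2 differences are constant, so h has degree 2.
Fitting a degree-2 polynomial gives h(k) = 6k² - 2k - 7.
Then h(7) = 273.

273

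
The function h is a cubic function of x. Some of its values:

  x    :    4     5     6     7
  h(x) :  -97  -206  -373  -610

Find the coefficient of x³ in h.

-2

Write h(x) = ax³ + bx² + cx + d; the 4 given values yield a linear system in the 4 coefficients.
Solving, h(x) = -2x³ + x² + 4x - 1.
The coefficient of x³ is -2.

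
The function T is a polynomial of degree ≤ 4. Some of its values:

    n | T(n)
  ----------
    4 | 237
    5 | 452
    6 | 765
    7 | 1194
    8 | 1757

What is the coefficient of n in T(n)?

-4

Write T(n) = an^4 + bn³ + cn² + dn + e; the 5 given values yield a linear system in the 5 coefficients.
Solving, the leading coefficient vanishes, and T(n) = 3n³ + 4n² - 4n - 3.
The coefficient of n is -4.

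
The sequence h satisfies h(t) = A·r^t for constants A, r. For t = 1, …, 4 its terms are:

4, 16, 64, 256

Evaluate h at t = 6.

4096

Consecutive ratio: 16/4 = 4, and 64/16 = 4, so r = 4.
Then A·4^1 = 4 gives A = 1, and h(t) = 1·4^t.
h(6) = 1·4^6 = 4096.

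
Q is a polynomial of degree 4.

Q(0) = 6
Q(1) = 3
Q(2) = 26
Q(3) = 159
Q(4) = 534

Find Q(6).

2778

Write Q(x) = ax^4 + bx³ + cx² + dx + e; the 5 given values yield a linear system in the 5 coefficients.
Solving, Q(x) = 2x^4 + 2x³ - 7x² + 6.
Then Q(6) = 2778.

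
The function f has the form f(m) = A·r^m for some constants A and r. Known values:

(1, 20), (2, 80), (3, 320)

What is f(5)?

5120

Consecutive ratio: 80/20 = 4, and 320/80 = 4, so r = 4.
Then A·4^1 = 20 gives A = 5, and f(m) = 5·4^m.
f(5) = 5·4^5 = 5120.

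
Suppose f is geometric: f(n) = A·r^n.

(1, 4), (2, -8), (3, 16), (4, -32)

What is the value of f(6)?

-128

Consecutive ratio: -8/4 = -2, and 16/(-8) = -2, so r = -2.
Then A·(-2)^1 = 4 gives A = -2, and f(n) = -2·(-2)^n.
f(6) = -2·(-2)^6 = -128.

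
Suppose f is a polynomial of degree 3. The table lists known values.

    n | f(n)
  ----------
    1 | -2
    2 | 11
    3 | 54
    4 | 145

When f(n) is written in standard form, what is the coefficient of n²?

Write f(n) = an³ + bn² + cn + d; the 4 given values yield a linear system in the 4 coefficients.
Solving, f(n) = 3n³ - 3n² + n - 3.
The coefficient of n² is -3.

-3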